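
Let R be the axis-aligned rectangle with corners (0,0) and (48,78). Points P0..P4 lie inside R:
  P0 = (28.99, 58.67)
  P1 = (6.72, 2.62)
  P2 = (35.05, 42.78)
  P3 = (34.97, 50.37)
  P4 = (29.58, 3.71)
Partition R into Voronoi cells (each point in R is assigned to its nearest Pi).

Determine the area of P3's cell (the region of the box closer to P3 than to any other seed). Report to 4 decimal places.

Area of P3's cell: 263.7050

1. box [0,48]×[0,78]: [(0, 0) (48, 0) (48, 78) (0, 78)]
2. ⊥bis P3·P0 via (31.98,54.52): [(0, 31.479) (0, 0) (48, 0) (48, 66.0621)]  |A|=2340.9866
3. ⊥bis P3·P1 via (20.845,26.495): [(5.6005, 35.514) (48, 10.4295) (48, 66.0621)]  |A|=1179.3992
4. ⊥bis P3·P2 via (35.01,46.575): [(20.744, 46.4246) (48, 46.7119) (48, 66.0621)]  |A|=263.705
5. ⊥bis P3·P4 via (32.275,27.04): [(20.744, 46.4246) (48, 46.7119) (48, 66.0621)]  |A|=263.705
6. canonical 3-gon: [(20.744, 46.4246) (48, 46.7119) (48, 66.0621)]
7. shoelace: 263.705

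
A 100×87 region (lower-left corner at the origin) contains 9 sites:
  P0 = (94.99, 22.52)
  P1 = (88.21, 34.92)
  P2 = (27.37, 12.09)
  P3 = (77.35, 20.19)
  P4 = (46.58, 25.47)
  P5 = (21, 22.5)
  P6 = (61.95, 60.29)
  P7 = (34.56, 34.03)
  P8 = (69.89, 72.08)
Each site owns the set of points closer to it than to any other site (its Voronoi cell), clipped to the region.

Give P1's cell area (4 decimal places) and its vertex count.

Area of P1's cell: 749.6819 (5 vertices)

1. box [0,100]×[0,87]: [(0, 0) (100, 0) (100, 87) (0, 87)]
2. ⊥bis P1·P0 via (91.6,28.72): [(0, 0) (39.0737, 0) (100, 33.3129) (100, 87) (0, 87)]  |A|=7685.1848
3. ⊥bis P1·P2 via (57.79,23.505): [(61.9222, 12.493) (100, 33.3129) (100, 87) (33.9637, 87)]  |A|=3482.2263
4. ⊥bis P1·P3 via (82.78,27.555): [(46.131, 54.5752) (85.6285, 25.4549) (100, 33.3129) (100, 87) (33.9637, 87)]  |A|=2881.0776
5. ⊥bis P1·P4 via (67.395,30.195): [(65.0224, 40.6472) (85.6285, 25.4549) (100, 33.3129) (100, 87) (54.5003, 87)]  |A|=2183.5735
6. ⊥bis P1·P5 via (54.605,28.71): [(65.0224, 40.6472) (85.6285, 25.4549) (100, 33.3129) (100, 87) (54.5003, 87)]  |A|=2183.5735
7. ⊥bis P1·P6 via (75.08,47.605): [(66.9704, 39.2109) (85.6285, 25.4549) (100, 33.3129) (100, 73.3992)]  |A|=834.1718
8. ⊥bis P1·P7 via (61.385,34.475): [(66.9704, 39.2109) (85.6285, 25.4549) (100, 33.3129) (100, 73.3992)]  |A|=834.1718
9. ⊥bis P1·P8 via (79.05,53.5): [(82.3442, 55.1241) (66.9704, 39.2109) (85.6285, 25.4549) (100, 33.3129) (100, 63.8284)]  |A|=749.6819
10. canonical 5-gon: [(82.3442, 55.1241) (66.9704, 39.2109) (85.6285, 25.4549) (100, 33.3129) (100, 63.8284)]
11. shoelace: 749.6819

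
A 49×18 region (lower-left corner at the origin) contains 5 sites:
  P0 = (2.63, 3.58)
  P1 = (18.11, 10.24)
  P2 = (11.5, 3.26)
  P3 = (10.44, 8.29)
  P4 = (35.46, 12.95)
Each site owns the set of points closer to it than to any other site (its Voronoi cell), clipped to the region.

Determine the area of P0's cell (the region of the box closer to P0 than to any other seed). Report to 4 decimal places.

Area of P0's cell: 76.9396

1. box [0,49]×[0,18]: [(0, 0) (49, 0) (49, 18) (0, 18)]
2. ⊥bis P0·P1 via (10.37,6.91): [(0, 0) (13.3429, 0) (5.5987, 18) (0, 18)]  |A|=170.4747
3. ⊥bis P0·P2 via (7.065,3.42): [(0, 0) (6.9416, 0) (7.4369, 13.7276) (5.5987, 18) (0, 18)]  |A|=126.5376
4. ⊥bis P0·P3 via (6.535,5.935): [(0, 16.7712) (0, 0) (6.9416, 0) (7.1207, 4.9638)]  |A|=76.9396
5. ⊥bis P0·P4 via (19.045,8.265): [(0, 16.7712) (0, 0) (6.9416, 0) (7.1207, 4.9638)]  |A|=76.9396
6. canonical 4-gon: [(0, 16.7712) (0, 0) (6.9416, 0) (7.1207, 4.9638)]
7. shoelace: 76.9396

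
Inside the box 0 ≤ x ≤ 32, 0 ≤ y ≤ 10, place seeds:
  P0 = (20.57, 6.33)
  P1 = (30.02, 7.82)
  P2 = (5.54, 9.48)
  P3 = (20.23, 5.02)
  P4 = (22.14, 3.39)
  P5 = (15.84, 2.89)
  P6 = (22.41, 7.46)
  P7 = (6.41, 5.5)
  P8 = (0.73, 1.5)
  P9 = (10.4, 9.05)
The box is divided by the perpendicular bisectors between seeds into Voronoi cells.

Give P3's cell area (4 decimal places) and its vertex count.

1. box [0,32]×[0,10]: [(0, 0) (32, 0) (32, 10) (0, 10)]
2. ⊥bis P3·P0 via (20.4,5.675): [(0, 0) (32, 0) (32, 2.6643) (3.736, 10) (0, 10)]  |A|=216.3322
3. ⊥bis P3·P1 via (25.125,6.42): [(0, 0) (26.9612, 0) (25.734, 4.2906) (3.736, 10) (0, 10)]  |A|=197.1751
4. ⊥bis P3·P2 via (12.885,7.25): [(10.6838, 0) (26.9612, 0) (25.734, 4.2906) (12.9907, 7.598)]  |A|=87.1468
5. ⊥bis P3·P4 via (21.185,4.205): [(10.6838, 0) (17.5964, 0) (22.0697, 5.2416) (12.9907, 7.598)]  |A|=55.3259
6. ⊥bis P3·P5 via (18.035,3.955): [(19.0994, 1.7612) (22.0697, 5.2416) (16.7395, 6.6251)]  |A|=11.3303
7. ⊥bis P3·P6 via (21.32,6.24): [(19.0994, 1.7612) (22.0697, 5.2416) (16.7395, 6.6251)]  |A|=11.3303
8. ⊥bis P3·P7 via (13.32,5.26): [(19.0994, 1.7612) (22.0697, 5.2416) (16.7395, 6.6251)]  |A|=11.3303
9. ⊥bis P3·P8 via (10.48,3.26): [(19.0994, 1.7612) (22.0697, 5.2416) (16.7395, 6.6251)]  |A|=11.3303
10. ⊥bis P3·P9 via (15.315,7.035): [(19.0994, 1.7612) (22.0697, 5.2416) (16.7395, 6.6251)]  |A|=11.3303
11. canonical 3-gon: [(19.0994, 1.7612) (22.0697, 5.2416) (16.7395, 6.6251)]
12. shoelace: 11.3303

Area of P3's cell: 11.3303 (3 vertices)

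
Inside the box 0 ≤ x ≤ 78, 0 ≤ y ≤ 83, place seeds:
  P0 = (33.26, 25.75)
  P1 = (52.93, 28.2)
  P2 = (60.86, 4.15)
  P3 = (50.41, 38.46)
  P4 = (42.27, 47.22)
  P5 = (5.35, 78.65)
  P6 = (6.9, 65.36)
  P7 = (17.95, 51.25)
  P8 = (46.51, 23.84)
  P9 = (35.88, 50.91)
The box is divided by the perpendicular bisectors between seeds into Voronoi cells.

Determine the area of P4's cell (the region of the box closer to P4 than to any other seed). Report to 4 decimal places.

Area of P4's cell: 829.6009

1. box [0,78]×[0,83]: [(0, 0) (78, 0) (78, 83) (0, 83)]
2. ⊥bis P4·P0 via (37.765,36.485): [(0, 52.3333) (78, 19.6002) (78, 83) (0, 83)]  |A|=3668.5954
3. ⊥bis P4·P1 via (47.6,37.71): [(0, 52.3333) (42.1391, 34.6494) (78, 54.7481) (78, 83) (0, 83)]  |A|=3038.3781
4. ⊥bis P4·P2 via (51.565,25.685): [(0, 52.3333) (42.1391, 34.6494) (78, 54.7481) (78, 83) (0, 83)]  |A|=3038.3781
5. ⊥bis P4·P3 via (46.34,42.84): [(0, 52.3333) (38.9609, 35.9831) (78, 72.2592) (78, 83) (0, 83)]  |A|=2640.7137
6. ⊥bis P4·P5 via (23.81,62.935): [(10.8932, 47.7619) (38.9609, 35.9831) (78, 72.2592) (78, 83) (40.8913, 83)]  |A|=1753.2189
7. ⊥bis P4·P6 via (24.585,56.29): [(34.3318, 75.2947) (18.5609, 44.5441) (38.9609, 35.9831) (78, 72.2592) (78, 83) (40.8913, 83)]  |A|=1609.9501
8. ⊥bis P4·P7 via (30.11,49.235): [(34.4516, 75.4354) (28.6323, 40.3176) (38.9609, 35.9831) (78, 72.2592) (78, 83) (40.8913, 83)]  |A|=1420.0781
9. ⊥bis P4·P8 via (44.39,35.53): [(34.4516, 75.4354) (28.6323, 40.3176) (38.9609, 35.9831) (78, 72.2592) (78, 83) (40.8913, 83)]  |A|=1420.0781
10. ⊥bis P4·P9 via (39.075,49.065): [(32.972, 38.4964) (38.9609, 35.9831) (78, 72.2592) (78, 83) (58.6713, 83)]  |A|=829.6009
11. canonical 5-gon: [(32.972, 38.4964) (38.9609, 35.9831) (78, 72.2592) (78, 83) (58.6713, 83)]
12. shoelace: 829.6009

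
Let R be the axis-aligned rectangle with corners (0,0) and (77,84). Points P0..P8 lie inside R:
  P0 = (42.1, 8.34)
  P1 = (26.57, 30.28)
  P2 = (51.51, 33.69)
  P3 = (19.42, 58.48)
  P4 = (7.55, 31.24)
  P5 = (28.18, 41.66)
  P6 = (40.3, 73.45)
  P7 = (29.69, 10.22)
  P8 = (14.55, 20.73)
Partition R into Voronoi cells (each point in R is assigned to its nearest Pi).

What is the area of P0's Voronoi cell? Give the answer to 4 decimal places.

1. box [0,77]×[0,84]: [(0, 0) (77, 0) (77, 84) (0, 84)]
2. ⊥bis P0·P1 via (34.335,19.31): [(7.0548, 0) (77, 0) (77, 49.51)]  |A|=1731.4924
3. ⊥bis P0·P2 via (46.805,21.015): [(40.2049, 23.465) (7.0548, 0) (77, 0) (77, 9.8065)]  |A|=1001.0467
4. ⊥bis P0·P3 via (30.76,33.41): [(40.2049, 23.465) (7.0548, 0) (77, 0) (77, 9.8065)]  |A|=1001.0467
5. ⊥bis P0·P4 via (24.825,19.79): [(40.2049, 23.465) (15.8206, 6.2048) (11.708, 0) (77, 0) (77, 9.8065)]  |A|=986.6105
6. ⊥bis P0·P5 via (35.14,25): [(40.2049, 23.465) (15.8206, 6.2048) (11.708, 0) (77, 0) (77, 9.8065)]  |A|=986.6105
7. ⊥bis P0·P6 via (41.2,40.895): [(40.2049, 23.465) (15.8206, 6.2048) (11.708, 0) (77, 0) (77, 9.8065)]  |A|=986.6105
8. ⊥bis P0·P7 via (35.895,9.28): [(40.2049, 23.465) (37.7843, 21.7516) (34.4892, 0) (77, 0) (77, 9.8065)]  |A|=702.6765
9. ⊥bis P0·P8 via (28.325,14.535): [(40.2049, 23.465) (37.7843, 21.7516) (34.4892, 0) (77, 0) (77, 9.8065)]  |A|=702.6765
10. canonical 5-gon: [(40.2049, 23.465) (37.7843, 21.7516) (34.4892, 0) (77, 0) (77, 9.8065)]
11. shoelace: 702.6765

Area of P0's cell: 702.6765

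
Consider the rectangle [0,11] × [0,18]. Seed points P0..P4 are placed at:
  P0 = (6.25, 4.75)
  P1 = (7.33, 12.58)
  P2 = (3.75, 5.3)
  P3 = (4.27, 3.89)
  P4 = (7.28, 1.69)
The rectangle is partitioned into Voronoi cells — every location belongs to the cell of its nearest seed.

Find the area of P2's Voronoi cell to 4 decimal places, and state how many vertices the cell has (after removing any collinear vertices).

Area of P2's cell: 33.7184 (4 vertices)

1. box [0,11]×[0,18]: [(0, 0) (11, 0) (11, 18) (0, 18)]
2. ⊥bis P2·P0 via (5,5.025): [(0, 0) (3.8945, 0) (7.8545, 18) (0, 18)]  |A|=105.741
3. ⊥bis P2·P1 via (5.54,8.94): [(0, 11.6643) (0, 0) (3.8945, 0) (5.8299, 8.7974)]  |A|=51.1319
4. ⊥bis P2·P3 via (4.01,4.595): [(0, 11.6643) (0, 3.1161) (4.9845, 4.9544) (5.8299, 8.7974)]  |A|=33.7184
5. ⊥bis P2·P4 via (5.515,3.495): [(0, 11.6643) (0, 3.1161) (4.9845, 4.9544) (5.8299, 8.7974)]  |A|=33.7184
6. canonical 4-gon: [(0, 11.6643) (0, 3.1161) (4.9845, 4.9544) (5.8299, 8.7974)]
7. shoelace: 33.7184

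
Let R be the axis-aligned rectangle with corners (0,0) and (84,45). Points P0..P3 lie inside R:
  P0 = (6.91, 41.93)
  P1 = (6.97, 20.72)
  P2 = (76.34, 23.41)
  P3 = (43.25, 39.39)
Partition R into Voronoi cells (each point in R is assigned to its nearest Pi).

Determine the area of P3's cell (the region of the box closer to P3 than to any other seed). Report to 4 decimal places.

Area of P3's cell: 1138.2013

1. box [0,84]×[0,45]: [(0, 0) (84, 0) (84, 45) (0, 45)]
2. ⊥bis P3·P0 via (25.08,40.66): [(22.2381, 0) (84, 0) (84, 45) (25.3833, 45)]  |A|=2708.5185
3. ⊥bis P3·P1 via (25.11,30.055): [(24.431, 31.3745) (40.5766, 0) (84, 0) (84, 45) (25.3833, 45)]  |A|=2420.8379
4. ⊥bis P3·P2 via (59.795,31.4): [(24.431, 31.3745) (40.5766, 0) (44.6311, 0) (66.3628, 45) (25.3833, 45)]  |A|=1138.2013
5. canonical 5-gon: [(24.431, 31.3745) (40.5766, 0) (44.6311, 0) (66.3628, 45) (25.3833, 45)]
6. shoelace: 1138.2013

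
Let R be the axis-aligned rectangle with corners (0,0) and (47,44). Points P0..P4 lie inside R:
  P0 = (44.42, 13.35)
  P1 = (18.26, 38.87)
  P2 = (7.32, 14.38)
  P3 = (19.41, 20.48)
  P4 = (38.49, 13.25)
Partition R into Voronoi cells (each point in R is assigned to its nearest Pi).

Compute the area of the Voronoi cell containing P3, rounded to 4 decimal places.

Area of P3's cell: 403.9335

1. box [0,47]×[0,44]: [(0, 0) (47, 0) (47, 44) (0, 44)]
2. ⊥bis P3·P0 via (31.915,16.915): [(0, 0) (27.0928, 0) (39.6366, 44) (0, 44)]  |A|=1468.0451
3. ⊥bis P3·P1 via (18.835,29.675): [(0, 28.4972) (0, 0) (27.0928, 0) (35.8561, 30.7394)]  |A|=927.3071
4. ⊥bis P3·P2 via (13.365,17.43): [(7.5431, 28.9689) (22.1593, 0) (27.0928, 0) (35.8561, 30.7394)]  |A|=498.8641
5. ⊥bis P3·P4 via (28.95,16.865): [(34.1674, 30.6338) (7.5431, 28.9689) (22.1593, 0) (22.5593, 0)]  |A|=403.9335
6. canonical 4-gon: [(34.1674, 30.6338) (7.5431, 28.9689) (22.1593, 0) (22.5593, 0)]
7. shoelace: 403.9335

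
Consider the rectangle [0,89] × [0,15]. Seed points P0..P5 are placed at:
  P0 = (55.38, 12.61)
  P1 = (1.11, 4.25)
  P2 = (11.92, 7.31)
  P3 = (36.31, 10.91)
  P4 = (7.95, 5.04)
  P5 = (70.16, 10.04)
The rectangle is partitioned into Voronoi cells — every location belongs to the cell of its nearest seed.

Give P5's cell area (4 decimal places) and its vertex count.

1. box [0,89]×[0,15]: [(0, 0) (89, 0) (89, 15) (0, 15)]
2. ⊥bis P5·P0 via (62.77,11.325): [(60.8008, 0) (89, 0) (89, 15) (63.409, 15)]  |A|=403.4266
3. ⊥bis P5·P1 via (35.635,7.145): [(60.8008, 0) (89, 0) (89, 15) (63.409, 15)]  |A|=403.4266
4. ⊥bis P5·P2 via (41.04,8.675): [(60.8008, 0) (89, 0) (89, 15) (63.409, 15)]  |A|=403.4266
5. ⊥bis P5·P3 via (53.235,10.475): [(60.8008, 0) (89, 0) (89, 15) (63.409, 15)]  |A|=403.4266
6. ⊥bis P5·P4 via (39.055,7.54): [(60.8008, 0) (89, 0) (89, 15) (63.409, 15)]  |A|=403.4266
7. canonical 4-gon: [(60.8008, 0) (89, 0) (89, 15) (63.409, 15)]
8. shoelace: 403.4266

Area of P5's cell: 403.4266 (4 vertices)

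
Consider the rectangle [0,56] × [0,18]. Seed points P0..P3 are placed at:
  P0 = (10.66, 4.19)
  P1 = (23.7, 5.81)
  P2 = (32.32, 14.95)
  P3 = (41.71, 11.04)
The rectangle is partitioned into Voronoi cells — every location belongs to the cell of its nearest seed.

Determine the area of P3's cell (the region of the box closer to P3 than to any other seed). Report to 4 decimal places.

1. box [0,56]×[0,18]: [(0, 0) (56, 0) (56, 18) (0, 18)]
2. ⊥bis P3·P0 via (26.185,7.615): [(27.865, 0) (56, 0) (56, 18) (23.8939, 18)]  |A|=542.1699
3. ⊥bis P3·P1 via (32.705,8.425): [(35.1516, 0) (56, 0) (56, 18) (29.9245, 18)]  |A|=422.3156
4. ⊥bis P3·P2 via (37.015,12.995): [(33.694, 5.0194) (35.1516, 0) (56, 0) (56, 18) (39.0991, 18)]  |A|=362.7697
5. canonical 5-gon: [(33.694, 5.0194) (35.1516, 0) (56, 0) (56, 18) (39.0991, 18)]
6. shoelace: 362.7697

Area of P3's cell: 362.7697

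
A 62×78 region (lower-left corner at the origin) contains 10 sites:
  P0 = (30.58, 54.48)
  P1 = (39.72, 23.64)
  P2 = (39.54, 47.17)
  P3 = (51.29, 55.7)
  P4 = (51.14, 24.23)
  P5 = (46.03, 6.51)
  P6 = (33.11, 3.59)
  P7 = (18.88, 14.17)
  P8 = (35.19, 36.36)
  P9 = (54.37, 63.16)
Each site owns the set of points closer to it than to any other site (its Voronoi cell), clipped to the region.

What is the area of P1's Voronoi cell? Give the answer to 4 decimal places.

1. box [0,62]×[0,78]: [(0, 0) (62, 0) (62, 78) (0, 78)]
2. ⊥bis P1·P0 via (35.15,39.06): [(0, 28.6427) (0, 0) (62, 0) (62, 47.0175)]  |A|=2345.4644
3. ⊥bis P1·P2 via (39.63,35.405): [(22.3719, 35.273) (0, 28.6427) (0, 0) (62, 0) (62, 35.5761)]  |A|=2118.7647
4. ⊥bis P1·P3 via (45.505,39.67): [(56.9559, 35.5375) (22.3719, 35.273) (0, 28.6427) (0, 0) (62, 0) (62, 33.7172)]  |A|=2114.0764
5. ⊥bis P1·P4 via (45.43,23.935): [(44.8354, 35.4448) (22.3719, 35.273) (0, 28.6427) (0, 0) (46.6666, 0)]  |A|=1541.6937
6. ⊥bis P1·P5 via (42.875,15.075): [(45.8315, 16.164) (44.8354, 35.4448) (22.3719, 35.273) (0, 28.6427) (0, 0) (1.9503, 0)]  |A|=1180.2959
7. ⊥bis P1·P6 via (36.415,13.615): [(37.7324, 13.1807) (45.8315, 16.164) (44.8354, 35.4448) (22.3719, 35.273) (0, 28.6427) (0, 25.6201)]  |A|=684.0877
8. ⊥bis P1·P7 via (29.3,18.905): [(30.8737, 15.4418) (37.7324, 13.1807) (45.8315, 16.164) (44.8354, 35.4448) (22.3719, 35.273) (21.9227, 35.1398)]  |A|=392.435
9. ⊥bis P1·P8 via (37.455,30): [(26.0964, 25.9549) (30.8737, 15.4418) (37.7324, 13.1807) (45.8315, 16.164) (44.9782, 32.6793)]  |A|=258.5256
10. ⊥bis P1·P9 via (47.045,43.4): [(26.0964, 25.9549) (30.8737, 15.4418) (37.7324, 13.1807) (45.8315, 16.164) (44.9782, 32.6793)]  |A|=258.5256
11. canonical 5-gon: [(26.0964, 25.9549) (30.8737, 15.4418) (37.7324, 13.1807) (45.8315, 16.164) (44.9782, 32.6793)]
12. shoelace: 258.5256

Area of P1's cell: 258.5256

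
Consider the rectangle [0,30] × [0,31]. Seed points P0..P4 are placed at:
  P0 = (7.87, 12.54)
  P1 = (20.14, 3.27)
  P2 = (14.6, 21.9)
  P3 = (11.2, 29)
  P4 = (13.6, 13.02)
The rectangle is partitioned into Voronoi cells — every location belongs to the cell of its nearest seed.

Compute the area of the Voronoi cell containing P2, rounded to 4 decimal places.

Area of P2's cell: 248.0333

1. box [0,30]×[0,31]: [(0, 0) (30, 0) (30, 31) (0, 31)]
2. ⊥bis P2·P0 via (11.235,17.22): [(0, 25.2982) (30, 3.7276) (30, 31) (0, 31)]  |A|=494.613
3. ⊥bis P2·P1 via (17.37,12.585): [(0, 25.2982) (17.5902, 12.6505) (30, 16.3408) (30, 31) (0, 31)]  |A|=416.3499
4. ⊥bis P2·P3 via (12.9,25.45): [(5.0302, 21.6814) (17.5902, 12.6505) (30, 16.3408) (30, 31) (24.4897, 31)]  |A|=287.9038
5. ⊥bis P2·P4 via (14.1,17.46): [(5.0302, 21.6814) (10.3072, 17.8871) (28.3626, 15.8539) (30, 16.3408) (30, 31) (24.4897, 31)]  |A|=248.0333
6. canonical 6-gon: [(5.0302, 21.6814) (10.3072, 17.8871) (28.3626, 15.8539) (30, 16.3408) (30, 31) (24.4897, 31)]
7. shoelace: 248.0333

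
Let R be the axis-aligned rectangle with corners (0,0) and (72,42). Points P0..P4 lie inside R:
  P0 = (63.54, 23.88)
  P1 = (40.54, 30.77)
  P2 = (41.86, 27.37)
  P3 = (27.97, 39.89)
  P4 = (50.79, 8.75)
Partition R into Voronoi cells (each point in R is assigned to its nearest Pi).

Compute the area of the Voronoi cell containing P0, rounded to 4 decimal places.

1. box [0,72]×[0,42]: [(0, 0) (72, 0) (72, 42) (0, 42)]
2. ⊥bis P0·P1 via (52.04,27.325): [(43.8544, 0) (72, 0) (72, 42) (56.4361, 42)]  |A|=917.8995
3. ⊥bis P0·P2 via (52.7,25.625): [(54.0582, 34.062) (48.5749, 0) (72, 0) (72, 42) (56.4361, 42)]  |A|=837.5036
4. ⊥bis P0·P3 via (45.755,31.885): [(54.0582, 34.062) (48.5749, 0) (72, 0) (72, 42) (56.4361, 42)]  |A|=837.5036
5. ⊥bis P0·P4 via (57.165,16.315): [(54.0582, 34.062) (51.9137, 20.7403) (72, 3.8136) (72, 42) (56.4361, 42)]  |A|=556.2819
6. canonical 5-gon: [(54.0582, 34.062) (51.9137, 20.7403) (72, 3.8136) (72, 42) (56.4361, 42)]
7. shoelace: 556.2819

Area of P0's cell: 556.2819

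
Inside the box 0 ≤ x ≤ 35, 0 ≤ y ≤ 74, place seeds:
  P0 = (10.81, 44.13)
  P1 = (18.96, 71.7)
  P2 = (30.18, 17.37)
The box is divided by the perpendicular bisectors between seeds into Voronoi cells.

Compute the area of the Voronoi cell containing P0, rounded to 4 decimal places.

Area of P0's cell: 999.5959

1. box [0,35]×[0,74]: [(0, 0) (35, 0) (35, 74) (0, 74)]
2. ⊥bis P0·P1 via (14.885,57.915): [(0, 62.3152) (0, 0) (35, 0) (35, 51.9688)]  |A|=1999.9692
3. ⊥bis P0·P2 via (20.495,30.75): [(0, 62.3152) (0, 15.9149) (35, 41.2493) (35, 51.9688)]  |A|=999.5959
4. canonical 4-gon: [(0, 62.3152) (0, 15.9149) (35, 41.2493) (35, 51.9688)]
5. shoelace: 999.5959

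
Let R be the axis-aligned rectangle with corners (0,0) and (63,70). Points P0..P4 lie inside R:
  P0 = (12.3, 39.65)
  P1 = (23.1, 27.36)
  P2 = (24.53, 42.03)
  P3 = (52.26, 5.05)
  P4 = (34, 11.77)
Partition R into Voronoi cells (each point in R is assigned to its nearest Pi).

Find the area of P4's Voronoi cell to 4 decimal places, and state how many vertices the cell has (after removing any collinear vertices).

1. box [0,63]×[0,70]: [(0, 0) (63, 0) (63, 70) (0, 70)]
2. ⊥bis P4·P0 via (23.15,25.71): [(0, 7.6915) (0, 0) (63, 0) (63, 56.7267)]  |A|=2029.1735
3. ⊥bis P4·P1 via (28.55,19.565): [(0.5667, 0) (63, 0) (63, 43.6513)]  |A|=1362.6473
4. ⊥bis P4·P2 via (29.265,26.9): [(46.9628, 32.4386) (0.5667, 0) (63, 0) (63, 37.4575)]  |A|=1312.982
5. ⊥bis P4·P3 via (43.13,8.41): [(52.6251, 34.2106) (46.9628, 32.4386) (0.5667, 0) (40.035, 0)]  |A|=725.8486
6. canonical 4-gon: [(52.6251, 34.2106) (46.9628, 32.4386) (0.5667, 0) (40.035, 0)]
7. shoelace: 725.8486

Area of P4's cell: 725.8486 (4 vertices)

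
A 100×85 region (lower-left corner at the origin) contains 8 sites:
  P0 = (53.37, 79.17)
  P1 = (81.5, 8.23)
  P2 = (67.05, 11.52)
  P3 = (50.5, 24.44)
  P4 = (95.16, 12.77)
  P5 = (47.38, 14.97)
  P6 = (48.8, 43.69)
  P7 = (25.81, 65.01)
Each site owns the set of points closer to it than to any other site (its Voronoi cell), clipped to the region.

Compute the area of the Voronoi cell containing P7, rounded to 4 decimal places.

1. box [0,100]×[0,85]: [(0, 0) (100, 0) (100, 85) (0, 85)]
2. ⊥bis P7·P0 via (39.59,72.09): [(0, 0) (76.629, 0) (32.957, 85) (0, 85)]  |A|=4657.4041
3. ⊥bis P7·P1 via (53.655,36.62): [(0, 0) (16.3183, 0) (56.4205, 39.3324) (32.957, 85) (0, 85)]  |A|=3471.3216
4. ⊥bis P7·P2 via (46.43,38.265): [(0, 2.4682) (53.9787, 44.0849) (32.957, 85) (0, 85)]  |A|=2901.699
5. ⊥bis P7·P3 via (38.155,44.725): [(0, 21.5047) (49.959, 51.9086) (32.957, 85) (0, 85)]  |A|=2131.3751
6. ⊥bis P7·P4 via (60.485,38.89): [(0, 21.5047) (49.959, 51.9086) (32.957, 85) (0, 85)]  |A|=2131.3751
7. ⊥bis P7·P5 via (36.595,39.99): [(0, 24.2155) (15.2703, 30.7979) (49.959, 51.9086) (32.957, 85) (0, 85)]  |A|=2110.6776
8. ⊥bis P7·P6 via (37.305,54.35): [(0, 24.2155) (15.2703, 30.7979) (15.7143, 31.0681) (44.6405, 62.2601) (32.957, 85) (0, 85)]  |A|=1878.0167
9. canonical 6-gon: [(0, 24.2155) (15.2703, 30.7979) (15.7143, 31.0681) (44.6405, 62.2601) (32.957, 85) (0, 85)]
10. shoelace: 1878.0167

Area of P7's cell: 1878.0167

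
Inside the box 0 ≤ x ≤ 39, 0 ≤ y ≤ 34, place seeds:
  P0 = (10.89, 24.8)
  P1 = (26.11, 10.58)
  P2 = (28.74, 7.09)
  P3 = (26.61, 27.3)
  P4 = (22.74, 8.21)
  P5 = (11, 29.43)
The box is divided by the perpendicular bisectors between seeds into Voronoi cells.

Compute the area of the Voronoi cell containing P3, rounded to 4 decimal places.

Area of P3's cell: 300.3503

1. box [0,39]×[0,34]: [(0, 0) (39, 0) (39, 34) (0, 34)]
2. ⊥bis P3·P0 via (18.75,26.05): [(22.8928, 0) (39, 0) (39, 34) (17.4857, 34)]  |A|=639.5655
3. ⊥bis P3·P1 via (26.36,18.94): [(19.8498, 19.1347) (39, 18.562) (39, 34) (17.4857, 34)]  |A|=307.7291
4. ⊥bis P3·P2 via (27.675,17.195): [(19.8498, 19.1347) (39, 18.562) (39, 34) (17.4857, 34)]  |A|=307.7291
5. ⊥bis P3·P4 via (24.675,17.755): [(19.8498, 19.1347) (39, 18.562) (39, 34) (17.4857, 34)]  |A|=307.7291
6. ⊥bis P3·P5 via (18.805,28.365): [(18.6096, 26.9329) (19.8498, 19.1347) (39, 18.562) (39, 34) (19.5739, 34)]  |A|=300.3503
7. canonical 5-gon: [(18.6096, 26.9329) (19.8498, 19.1347) (39, 18.562) (39, 34) (19.5739, 34)]
8. shoelace: 300.3503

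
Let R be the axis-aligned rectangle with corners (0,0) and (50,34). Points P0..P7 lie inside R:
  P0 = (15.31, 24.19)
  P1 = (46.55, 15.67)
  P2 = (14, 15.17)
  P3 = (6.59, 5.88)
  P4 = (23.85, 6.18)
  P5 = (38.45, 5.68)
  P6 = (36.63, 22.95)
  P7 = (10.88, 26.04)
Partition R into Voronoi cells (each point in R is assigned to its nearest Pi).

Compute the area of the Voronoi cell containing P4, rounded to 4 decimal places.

Area of P4's cell: 216.5530

1. box [0,50]×[0,34]: [(0, 0) (50, 0) (50, 34) (0, 34)]
2. ⊥bis P4·P0 via (19.58,15.185): [(0, 5.9005) (0, 0) (50, 0) (50, 29.6096)]  |A|=887.7531
3. ⊥bis P4·P1 via (35.2,10.925): [(31.1295, 20.6616) (0, 5.9005) (0, 0) (39.7673, 0)]  |A|=502.6679
4. ⊥bis P4·P2 via (18.925,10.675): [(31.1295, 20.6616) (25.6821, 18.0785) (9.182, 0) (39.7673, 0)]  |A|=343.9001
5. ⊥bis P4·P3 via (15.22,6.03): [(31.1295, 20.6616) (25.6821, 18.0785) (15.21, 6.6046) (15.3248, 0) (39.7673, 0)]  |A|=323.6148
6. ⊥bis P4·P5 via (31.15,5.93): [(31.6148, 19.5009) (31.1295, 20.6616) (25.6821, 18.0785) (15.21, 6.6046) (15.3248, 0) (30.9469, 0)]  |A|=237.6119
7. ⊥bis P4·P6 via (30.24,14.565): [(31.4151, 13.6695) (25.6605, 18.0549) (15.21, 6.6046) (15.3248, 0) (30.9469, 0)]  |A|=216.553
8. ⊥bis P4·P7 via (17.365,16.11): [(31.4151, 13.6695) (25.6605, 18.0549) (15.21, 6.6046) (15.3248, 0) (30.9469, 0)]  |A|=216.553
9. canonical 5-gon: [(31.4151, 13.6695) (25.6605, 18.0549) (15.21, 6.6046) (15.3248, 0) (30.9469, 0)]
10. shoelace: 216.553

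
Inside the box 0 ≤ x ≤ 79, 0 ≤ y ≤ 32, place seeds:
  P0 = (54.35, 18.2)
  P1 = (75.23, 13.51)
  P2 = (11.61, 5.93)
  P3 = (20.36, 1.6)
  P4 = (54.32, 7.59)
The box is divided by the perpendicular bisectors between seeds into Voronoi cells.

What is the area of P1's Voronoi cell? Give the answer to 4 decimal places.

Area of P1's cell: 411.6454

1. box [0,79]×[0,32]: [(0, 0) (79, 0) (79, 32) (0, 32)]
2. ⊥bis P1·P0 via (64.79,15.855): [(61.2287, 0) (79, 0) (79, 32) (68.4164, 32)]  |A|=453.6778
3. ⊥bis P1·P2 via (43.42,9.72): [(61.2287, 0) (79, 0) (79, 32) (68.4164, 32)]  |A|=453.6778
4. ⊥bis P1·P3 via (47.795,7.555): [(61.2287, 0) (79, 0) (79, 32) (68.4164, 32)]  |A|=453.6778
5. ⊥bis P1·P4 via (64.775,10.55): [(64.1189, 12.8673) (67.7619, 0) (79, 0) (79, 32) (68.4164, 32)]  |A|=411.6454
6. canonical 5-gon: [(64.1189, 12.8673) (67.7619, 0) (79, 0) (79, 32) (68.4164, 32)]
7. shoelace: 411.6454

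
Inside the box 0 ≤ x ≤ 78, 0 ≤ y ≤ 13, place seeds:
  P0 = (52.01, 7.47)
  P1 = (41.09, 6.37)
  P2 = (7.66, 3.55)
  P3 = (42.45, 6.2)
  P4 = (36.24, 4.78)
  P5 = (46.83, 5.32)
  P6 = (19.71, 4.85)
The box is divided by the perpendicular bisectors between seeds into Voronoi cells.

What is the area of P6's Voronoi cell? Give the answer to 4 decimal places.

1. box [0,78]×[0,13]: [(0, 0) (78, 0) (78, 13) (0, 13)]
2. ⊥bis P6·P0 via (35.86,6.16): [(0, 0) (36.3597, 0) (35.3052, 13) (0, 13)]  |A|=465.8215
3. ⊥bis P6·P1 via (30.4,5.61): [(0, 0) (30.7988, 0) (29.8746, 13) (0, 13)]  |A|=394.3774
4. ⊥bis P6·P2 via (13.685,4.2): [(14.1381, 0) (30.7988, 0) (29.8746, 13) (12.7356, 13)]  |A|=219.6982
5. ⊥bis P6·P3 via (31.08,5.525): [(14.1381, 0) (30.7988, 0) (29.8746, 13) (12.7356, 13)]  |A|=219.6982
6. ⊥bis P6·P4 via (27.975,4.815): [(14.1381, 0) (27.9546, 0) (28.0097, 13) (12.7356, 13)]  |A|=189.0885
7. ⊥bis P6·P5 via (33.27,5.085): [(14.1381, 0) (27.9546, 0) (28.0097, 13) (12.7356, 13)]  |A|=189.0885
8. canonical 4-gon: [(14.1381, 0) (27.9546, 0) (28.0097, 13) (12.7356, 13)]
9. shoelace: 189.0885

Area of P6's cell: 189.0885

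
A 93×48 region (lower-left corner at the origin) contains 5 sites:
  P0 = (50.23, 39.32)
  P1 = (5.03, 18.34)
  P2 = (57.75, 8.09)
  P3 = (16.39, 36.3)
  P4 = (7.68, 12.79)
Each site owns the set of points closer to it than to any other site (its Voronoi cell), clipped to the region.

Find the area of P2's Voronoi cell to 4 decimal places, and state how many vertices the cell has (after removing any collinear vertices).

Area of P2's cell: 1558.1893 (5 vertices)

1. box [0,93]×[0,48]: [(0, 0) (93, 0) (93, 48) (0, 48)]
2. ⊥bis P2·P0 via (53.99,23.705): [(0, 10.7045) (0, 0) (93, 0) (93, 33.0984)]  |A|=2036.835
3. ⊥bis P2·P1 via (31.39,13.215): [(32.4197, 18.511) (28.8207, 0) (93, 0) (93, 33.0984)]  |A|=1596.5667
4. ⊥bis P2·P3 via (37.07,22.195): [(34.9773, 19.1269) (31.5674, 14.1274) (28.8207, 0) (93, 0) (93, 33.0984)]  |A|=1591.2231
5. ⊥bis P2·P4 via (32.715,10.44): [(34.9773, 19.1269) (33.2995, 16.6669) (31.735, 0) (93, 0) (93, 33.0984)]  |A|=1558.1893
6. canonical 5-gon: [(34.9773, 19.1269) (33.2995, 16.6669) (31.735, 0) (93, 0) (93, 33.0984)]
7. shoelace: 1558.1893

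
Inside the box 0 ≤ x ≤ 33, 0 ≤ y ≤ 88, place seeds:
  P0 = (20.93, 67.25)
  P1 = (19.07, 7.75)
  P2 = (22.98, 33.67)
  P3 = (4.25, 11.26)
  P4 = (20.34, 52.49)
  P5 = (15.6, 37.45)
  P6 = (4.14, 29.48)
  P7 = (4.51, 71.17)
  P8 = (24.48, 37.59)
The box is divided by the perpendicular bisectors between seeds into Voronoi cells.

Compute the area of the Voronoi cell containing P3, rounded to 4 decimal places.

1. box [0,33]×[0,88]: [(0, 0) (33, 0) (33, 88) (0, 88)]
2. ⊥bis P3·P0 via (12.59,39.255): [(0, 43.0057) (0, 0) (33, 0) (33, 33.1746)]  |A|=1256.9756
3. ⊥bis P3·P1 via (11.66,9.505): [(18.303, 37.5531) (0, 43.0057) (0, 0) (9.4088, 0)]  |A|=570.2306
4. ⊥bis P3·P2 via (13.615,22.465): [(14.5453, 21.6875) (0, 33.8442) (0, 0) (9.4088, 0)]  |A|=348.1643
5. ⊥bis P3·P4 via (12.295,31.875): [(14.5453, 21.6875) (0, 33.8442) (0, 0) (9.4088, 0)]  |A|=348.1643
6. ⊥bis P3·P5 via (9.925,24.355): [(14.5453, 21.6875) (12.8922, 23.0691) (0, 28.6562) (0, 0) (9.4088, 0)]  |A|=314.7216
7. ⊥bis P3·P6 via (4.195,20.37): [(14.2477, 20.4307) (0, 20.3447) (0, 0) (9.4088, 0)]  |A|=241.0463
8. ⊥bis P3·P7 via (4.38,41.215): [(14.2477, 20.4307) (0, 20.3447) (0, 0) (9.4088, 0)]  |A|=241.0463
9. ⊥bis P3·P8 via (14.365,24.425): [(14.2477, 20.4307) (0, 20.3447) (0, 0) (9.4088, 0)]  |A|=241.0463
10. canonical 4-gon: [(14.2477, 20.4307) (0, 20.3447) (0, 0) (9.4088, 0)]
11. shoelace: 241.0463

Area of P3's cell: 241.0463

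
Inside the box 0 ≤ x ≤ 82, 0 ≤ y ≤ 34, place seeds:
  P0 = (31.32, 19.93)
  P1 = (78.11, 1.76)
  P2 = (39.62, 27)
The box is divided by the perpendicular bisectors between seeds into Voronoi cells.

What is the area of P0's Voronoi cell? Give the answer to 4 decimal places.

1. box [0,82]×[0,34]: [(0, 0) (82, 0) (82, 34) (0, 34)]
2. ⊥bis P0·P1 via (54.715,10.845): [(0, 0) (50.5036, 0) (63.7068, 34) (0, 34)]  |A|=1941.576
3. ⊥bis P0·P2 via (35.47,23.465): [(0, 0) (50.5036, 0) (52.0549, 3.9948) (26.4962, 34) (0, 34)]  |A|=1383.3204
4. canonical 5-gon: [(0, 0) (50.5036, 0) (52.0549, 3.9948) (26.4962, 34) (0, 34)]
5. shoelace: 1383.3204

Area of P0's cell: 1383.3204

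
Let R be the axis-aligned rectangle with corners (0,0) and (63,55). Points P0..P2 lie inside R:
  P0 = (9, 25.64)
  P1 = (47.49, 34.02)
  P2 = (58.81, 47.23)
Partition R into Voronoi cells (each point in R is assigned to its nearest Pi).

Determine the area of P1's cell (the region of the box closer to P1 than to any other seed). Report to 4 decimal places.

1. box [0,63]×[0,55]: [(0, 0) (63, 0) (63, 55) (0, 55)]
2. ⊥bis P1·P0 via (28.245,29.83): [(34.7396, 0) (63, 0) (63, 55) (22.765, 55)]  |A|=1883.6243
3. ⊥bis P1·P2 via (53.15,40.625): [(34.7396, 0) (63, 0) (63, 32.1843) (36.3749, 55) (22.765, 55)]  |A|=1579.8892
4. canonical 5-gon: [(34.7396, 0) (63, 0) (63, 32.1843) (36.3749, 55) (22.765, 55)]
5. shoelace: 1579.8892

Area of P1's cell: 1579.8892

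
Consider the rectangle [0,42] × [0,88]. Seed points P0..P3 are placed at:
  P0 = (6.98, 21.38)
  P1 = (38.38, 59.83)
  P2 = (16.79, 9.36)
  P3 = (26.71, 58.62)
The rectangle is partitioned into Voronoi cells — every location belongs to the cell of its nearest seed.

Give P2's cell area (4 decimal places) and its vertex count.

1. box [0,42]×[0,88]: [(0, 0) (42, 0) (42, 88) (0, 88)]
2. ⊥bis P2·P0 via (11.885,15.37): [(0, 5.6702) (0, 0) (42, 0) (42, 39.948)]  |A|=957.9828
3. ⊥bis P2·P1 via (27.585,34.595): [(32.7394, 32.3901) (0, 5.6702) (0, 0) (42, 0) (42, 28.4286)]  |A|=904.6439
4. ⊥bis P2·P3 via (21.75,33.99): [(35.4475, 31.2316) (32.1368, 31.8983) (0, 5.6702) (0, 0) (42, 0) (42, 28.4286)]  |A|=903.629
5. canonical 6-gon: [(35.4475, 31.2316) (32.1368, 31.8983) (0, 5.6702) (0, 0) (42, 0) (42, 28.4286)]
6. shoelace: 903.629

Area of P2's cell: 903.6290 (6 vertices)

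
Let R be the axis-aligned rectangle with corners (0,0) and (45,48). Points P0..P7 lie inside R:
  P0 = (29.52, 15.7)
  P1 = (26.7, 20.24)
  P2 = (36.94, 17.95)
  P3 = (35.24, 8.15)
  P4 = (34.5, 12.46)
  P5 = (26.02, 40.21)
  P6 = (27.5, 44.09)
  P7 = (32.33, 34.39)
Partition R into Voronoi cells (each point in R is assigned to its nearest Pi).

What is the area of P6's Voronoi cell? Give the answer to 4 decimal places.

Area of P6's cell: 139.0484

1. box [0,45]×[0,48]: [(0, 0) (45, 0) (45, 48) (0, 48)]
2. ⊥bis P6·P0 via (28.51,29.895): [(0, 27.8665) (45, 31.0683) (45, 48) (0, 48)]  |A|=833.968
3. ⊥bis P6·P1 via (27.1,32.165): [(0, 33.074) (45, 31.5646) (45, 48) (0, 48)]  |A|=705.6316
4. ⊥bis P6·P2 via (32.22,31.02): [(0, 33.074) (34.686, 31.9105) (45, 35.6353) (45, 48) (0, 48)]  |A|=684.639
5. ⊥bis P6·P3 via (31.37,26.12): [(0, 33.074) (34.686, 31.9105) (45, 35.6353) (45, 48) (0, 48)]  |A|=684.639
6. ⊥bis P6·P4 via (31,28.275): [(0, 33.074) (34.686, 31.9105) (45, 35.6353) (45, 48) (0, 48)]  |A|=684.639
7. ⊥bis P6·P5 via (26.76,42.15): [(44.4037, 35.4199) (45, 35.6353) (45, 48) (11.4235, 48)]  |A|=214.8838
8. ⊥bis P6·P7 via (29.915,39.24): [(31.8556, 40.2063) (45, 46.7514) (45, 48) (11.4235, 48)]  |A|=139.0484
9. canonical 4-gon: [(31.8556, 40.2063) (45, 46.7514) (45, 48) (11.4235, 48)]
10. shoelace: 139.0484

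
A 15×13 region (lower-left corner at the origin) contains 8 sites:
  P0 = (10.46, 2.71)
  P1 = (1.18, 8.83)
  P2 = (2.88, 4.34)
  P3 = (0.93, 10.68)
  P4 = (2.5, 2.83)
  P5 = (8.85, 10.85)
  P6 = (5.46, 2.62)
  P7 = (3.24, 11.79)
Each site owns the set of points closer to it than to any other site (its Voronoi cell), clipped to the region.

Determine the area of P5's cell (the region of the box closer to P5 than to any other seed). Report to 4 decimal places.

1. box [0,15]×[0,13]: [(0, 0) (15, 0) (15, 13) (0, 13)]
2. ⊥bis P5·P0 via (9.655,6.78): [(0, 4.8704) (15, 7.8372) (15, 13) (0, 13)]  |A|=99.6935
3. ⊥bis P5·P1 via (5.015,9.84): [(6.0107, 6.0592) (15, 7.8372) (15, 13) (4.1828, 13)]  |A|=60.7451
4. ⊥bis P5·P2 via (5.865,7.595): [(5.5239, 7.9078) (7.2684, 6.308) (15, 7.8372) (15, 13) (4.1828, 13)]  |A|=59.522
5. ⊥bis P5·P3 via (4.89,10.765): [(4.9005, 10.2747) (5.5239, 7.9078) (7.2684, 6.308) (15, 7.8372) (15, 13) (4.842, 13)]  |A|=58.6237
6. ⊥bis P5·P4 via (5.675,6.84): [(4.9005, 10.2747) (5.5239, 7.9078) (7.2684, 6.308) (15, 7.8372) (15, 13) (4.842, 13)]  |A|=58.6237
7. ⊥bis P5·P6 via (7.155,6.735): [(4.9005, 10.2747) (5.5239, 7.9078) (6.5156, 6.9984) (7.8922, 6.4313) (15, 7.8372) (15, 13) (4.842, 13)]  |A|=58.3619
8. ⊥bis P5·P7 via (6.045,11.32): [(5.4929, 8.0253) (5.5239, 7.9078) (6.5156, 6.9984) (7.8922, 6.4313) (15, 7.8372) (15, 13) (6.3265, 13)]  |A|=53.928
9. canonical 7-gon: [(5.4929, 8.0253) (5.5239, 7.9078) (6.5156, 6.9984) (7.8922, 6.4313) (15, 7.8372) (15, 13) (6.3265, 13)]
10. shoelace: 53.928

Area of P5's cell: 53.9280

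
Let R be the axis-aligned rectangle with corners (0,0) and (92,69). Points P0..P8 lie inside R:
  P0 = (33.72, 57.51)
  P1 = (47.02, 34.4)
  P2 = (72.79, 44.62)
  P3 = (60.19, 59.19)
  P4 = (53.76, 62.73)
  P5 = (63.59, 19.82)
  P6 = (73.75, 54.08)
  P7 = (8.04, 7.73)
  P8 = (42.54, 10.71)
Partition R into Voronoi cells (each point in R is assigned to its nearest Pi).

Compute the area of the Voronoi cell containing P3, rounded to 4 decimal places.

Area of P3's cell: 269.3093

1. box [0,92]×[0,69]: [(0, 0) (92, 0) (92, 69) (0, 69)]
2. ⊥bis P3·P0 via (46.955,58.35): [(50.6584, 0) (92, 0) (92, 69) (46.2791, 69)]  |A|=3003.6588
3. ⊥bis P3·P1 via (53.605,46.795): [(47.4819, 50.048) (92, 26.3972) (92, 69) (46.2791, 69)]  |A|=1381.5505
4. ⊥bis P3·P2 via (66.49,51.905): [(47.4819, 50.048) (57.9263, 44.4992) (86.2578, 69) (46.2791, 69)]  |A|=585.3892
5. ⊥bis P3·P4 via (56.975,60.96): [(50.1787, 48.6153) (57.9263, 44.4992) (86.2578, 69) (61.4014, 69)]  |A|=406.5642
6. ⊥bis P3·P5 via (61.89,39.505): [(50.1787, 48.6153) (57.9263, 44.4992) (86.2578, 69) (61.4014, 69)]  |A|=406.5642
7. ⊥bis P3·P6 via (66.97,56.635): [(50.1787, 48.6153) (57.9263, 44.4992) (64.5579, 50.2341) (71.6297, 69) (61.4014, 69)]  |A|=269.3093
8. ⊥bis P3·P7 via (34.115,33.46): [(50.1787, 48.6153) (57.9263, 44.4992) (64.5579, 50.2341) (71.6297, 69) (61.4014, 69)]  |A|=269.3093
9. ⊥bis P3·P8 via (51.365,34.95): [(50.1787, 48.6153) (57.9263, 44.4992) (64.5579, 50.2341) (71.6297, 69) (61.4014, 69)]  |A|=269.3093
10. canonical 5-gon: [(50.1787, 48.6153) (57.9263, 44.4992) (64.5579, 50.2341) (71.6297, 69) (61.4014, 69)]
11. shoelace: 269.3093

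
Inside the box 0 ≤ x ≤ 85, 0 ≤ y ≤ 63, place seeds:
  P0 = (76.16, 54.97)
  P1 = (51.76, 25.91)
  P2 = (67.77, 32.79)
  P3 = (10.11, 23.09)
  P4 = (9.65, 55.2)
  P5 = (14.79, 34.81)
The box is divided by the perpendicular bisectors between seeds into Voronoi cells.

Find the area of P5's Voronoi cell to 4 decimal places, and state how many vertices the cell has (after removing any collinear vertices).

Area of P5's cell: 667.5532 (4 vertices)

1. box [0,85]×[0,63]: [(0, 0) (85, 0) (85, 63) (0, 63)]
2. ⊥bis P5·P0 via (45.475,44.89): [(0, 0) (60.2213, 0) (39.5259, 63) (0, 63)]  |A|=3142.0371
3. ⊥bis P5·P1 via (33.275,30.36): [(0, 0) (25.9663, 0) (40.4531, 60.1774) (39.5259, 63) (0, 63)]  |A|=2111.347
4. ⊥bis P5·P2 via (41.28,33.8): [(0, 0) (25.9663, 0) (40.4531, 60.1774) (39.5259, 63) (0, 63)]  |A|=2111.347
5. ⊥bis P5·P3 via (12.45,28.95): [(0, 33.9215) (31.139, 21.4872) (40.4531, 60.1774) (39.5259, 63) (0, 63)]  |A|=1304.2357
6. ⊥bis P5·P4 via (12.22,45.005): [(0, 41.9245) (0, 33.9215) (31.139, 21.4872) (38.3886, 51.6017)]  |A|=667.5532
7. canonical 4-gon: [(0, 41.9245) (0, 33.9215) (31.139, 21.4872) (38.3886, 51.6017)]
8. shoelace: 667.5532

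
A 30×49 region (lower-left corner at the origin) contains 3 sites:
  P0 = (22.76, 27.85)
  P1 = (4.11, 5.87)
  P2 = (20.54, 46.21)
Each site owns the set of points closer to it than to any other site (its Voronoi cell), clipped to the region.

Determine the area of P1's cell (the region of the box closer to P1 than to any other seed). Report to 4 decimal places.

Area of P1's cell: 465.9630

1. box [0,30]×[0,49]: [(0, 0) (30, 0) (30, 49) (0, 49)]
2. ⊥bis P1·P0 via (13.435,16.86): [(0, 28.2596) (0, 0) (30, 0) (30, 2.8046)]  |A|=465.963
3. ⊥bis P1·P2 via (12.325,26.04): [(0, 28.2596) (0, 0) (30, 0) (30, 2.8046)]  |A|=465.963
4. canonical 4-gon: [(0, 28.2596) (0, 0) (30, 0) (30, 2.8046)]
5. shoelace: 465.963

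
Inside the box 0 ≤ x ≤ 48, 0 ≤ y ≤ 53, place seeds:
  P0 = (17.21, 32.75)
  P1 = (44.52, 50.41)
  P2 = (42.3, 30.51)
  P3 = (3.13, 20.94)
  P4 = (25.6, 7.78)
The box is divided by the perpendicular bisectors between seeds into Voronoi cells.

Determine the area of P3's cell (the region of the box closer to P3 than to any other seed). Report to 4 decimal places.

Area of P3's cell: 386.0645

1. box [0,48]×[0,53]: [(0, 0) (48, 0) (48, 53) (0, 53)]
2. ⊥bis P3·P0 via (10.17,26.845): [(0, 38.9698) (0, 0) (32.687, 0)]  |A|=636.9027
3. ⊥bis P3·P1 via (23.825,35.675): [(0, 38.9698) (0, 0) (32.687, 0)]  |A|=636.9027
4. ⊥bis P3·P2 via (22.715,25.725): [(27.4848, 6.2021) (0, 38.9698) (0, 0) (29.0001, 0)]  |A|=625.4695
5. ⊥bis P3·P4 via (14.365,14.36): [(16.9459, 18.7667) (0, 38.9698) (0, 0) (5.9548, 0)]  |A|=386.0645
6. canonical 4-gon: [(16.9459, 18.7667) (0, 38.9698) (0, 0) (5.9548, 0)]
7. shoelace: 386.0645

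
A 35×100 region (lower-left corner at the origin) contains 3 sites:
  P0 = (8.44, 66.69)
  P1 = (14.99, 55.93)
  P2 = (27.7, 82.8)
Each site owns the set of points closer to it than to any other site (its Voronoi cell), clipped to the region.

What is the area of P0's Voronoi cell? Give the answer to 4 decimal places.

1. box [0,35]×[0,100]: [(0, 0) (35, 0) (35, 100) (0, 100)]
2. ⊥bis P0·P1 via (11.715,61.31): [(0, 54.1787) (35, 75.4844) (35, 100) (0, 100)]  |A|=1230.8962
3. ⊥bis P0·P2 via (18.07,74.745): [(0, 96.3482) (0, 54.1787) (23.3721, 68.4061)]  |A|=492.7968
4. canonical 3-gon: [(0, 96.3482) (0, 54.1787) (23.3721, 68.4061)]
5. shoelace: 492.7968

Area of P0's cell: 492.7968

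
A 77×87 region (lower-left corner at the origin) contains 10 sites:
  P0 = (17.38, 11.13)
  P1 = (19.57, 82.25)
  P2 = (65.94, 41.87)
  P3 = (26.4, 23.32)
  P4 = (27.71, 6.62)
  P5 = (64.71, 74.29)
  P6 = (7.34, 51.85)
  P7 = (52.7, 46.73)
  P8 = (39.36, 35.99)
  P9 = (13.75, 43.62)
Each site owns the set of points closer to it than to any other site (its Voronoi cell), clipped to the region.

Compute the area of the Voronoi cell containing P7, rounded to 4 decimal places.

Area of P7's cell: 609.8943

1. box [0,77]×[0,87]: [(0, 0) (77, 0) (77, 87) (0, 87)]
2. ⊥bis P7·P0 via (35.04,28.93): [(0, 63.6944) (64.1993, 0) (77, 0) (77, 87) (0, 87)]  |A|=4654.4305
3. ⊥bis P7·P1 via (36.135,64.49): [(17.0964, 46.7325) (64.1993, 0) (77, 0) (77, 87) (60.2689, 87)]  |A|=3241.7695
4. ⊥bis P7·P2 via (59.32,44.3): [(17.0964, 46.7325) (48.7025, 15.375) (74.9939, 87) (60.2689, 87)]  |A|=1840.5788
5. ⊥bis P7·P3 via (39.55,35.025): [(23.6708, 52.8645) (51.1371, 22.0075) (74.9939, 87) (60.2689, 87)]  |A|=1511.9484
6. ⊥bis P7·P4 via (40.205,26.675): [(23.6708, 52.8645) (51.1371, 22.0075) (74.9939, 87) (60.2689, 87)]  |A|=1511.9484
7. ⊥bis P7·P5 via (58.705,60.51): [(40.4138, 68.4809) (23.6708, 52.8645) (51.1371, 22.0075) (64.3648, 58.0436)]  |A|=973.3636
8. ⊥bis P7·P6 via (30.02,49.29): [(40.4138, 68.4809) (31.218, 59.9039) (29.6635, 46.132) (51.1371, 22.0075) (64.3648, 58.0436)]  |A|=926.8652
9. ⊥bis P7·P8 via (46.03,41.36): [(40.4138, 68.4809) (31.218, 59.9039) (31.2036, 59.7757) (54.4169, 30.9427) (64.3648, 58.0436)]  |A|=610.8067
10. ⊥bis P7·P9 via (33.225,45.175): [(40.4138, 68.4809) (31.9914, 60.6252) (32.1534, 58.5959) (54.4169, 30.9427) (64.3648, 58.0436)]  |A|=609.8943
11. canonical 5-gon: [(40.4138, 68.4809) (31.9914, 60.6252) (32.1534, 58.5959) (54.4169, 30.9427) (64.3648, 58.0436)]
12. shoelace: 609.8943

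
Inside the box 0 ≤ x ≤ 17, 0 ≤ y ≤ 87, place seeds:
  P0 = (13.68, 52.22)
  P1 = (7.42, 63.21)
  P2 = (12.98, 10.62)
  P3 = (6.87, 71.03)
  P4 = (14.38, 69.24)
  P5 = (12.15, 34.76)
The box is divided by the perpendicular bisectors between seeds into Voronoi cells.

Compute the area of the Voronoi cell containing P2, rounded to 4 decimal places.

Area of P2's cell: 383.3540

1. box [0,17]×[0,87]: [(0, 0) (17, 0) (17, 87) (0, 87)]
2. ⊥bis P2·P0 via (13.33,31.42): [(0, 31.6443) (0, 0) (17, 0) (17, 31.3582)]  |A|=535.5217
3. ⊥bis P2·P1 via (10.2,36.915): [(0, 31.6443) (0, 0) (17, 0) (17, 31.3582)]  |A|=535.5217
4. ⊥bis P2·P3 via (9.925,40.825): [(0, 31.6443) (0, 0) (17, 0) (17, 31.3582)]  |A|=535.5217
5. ⊥bis P2·P4 via (13.68,39.93): [(0, 31.6443) (0, 0) (17, 0) (17, 31.3582)]  |A|=535.5217
6. ⊥bis P2·P5 via (12.565,22.69): [(0, 22.258) (0, 0) (17, 0) (17, 22.8425)]  |A|=383.354
7. canonical 4-gon: [(0, 22.258) (0, 0) (17, 0) (17, 22.8425)]
8. shoelace: 383.354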